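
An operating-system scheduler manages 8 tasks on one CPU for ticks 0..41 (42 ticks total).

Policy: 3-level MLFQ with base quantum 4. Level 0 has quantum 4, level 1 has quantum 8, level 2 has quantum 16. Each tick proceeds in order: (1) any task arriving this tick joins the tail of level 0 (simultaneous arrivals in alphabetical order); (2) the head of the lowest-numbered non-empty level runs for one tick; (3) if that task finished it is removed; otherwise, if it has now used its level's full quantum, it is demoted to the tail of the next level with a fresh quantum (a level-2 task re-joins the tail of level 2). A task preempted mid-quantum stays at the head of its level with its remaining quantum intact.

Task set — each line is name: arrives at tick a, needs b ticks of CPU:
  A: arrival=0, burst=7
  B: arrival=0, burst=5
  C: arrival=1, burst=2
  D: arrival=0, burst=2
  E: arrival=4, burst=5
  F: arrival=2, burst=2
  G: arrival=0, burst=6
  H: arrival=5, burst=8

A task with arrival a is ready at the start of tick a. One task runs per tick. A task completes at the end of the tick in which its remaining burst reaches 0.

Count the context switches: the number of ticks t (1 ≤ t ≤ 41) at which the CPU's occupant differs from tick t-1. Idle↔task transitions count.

context switches = 13

t=0: L0/L1/L2 = ABDG/-/- → run A
t=1: L0/L1/L2 = ABDGC/-/- → run A
t=2: L0/L1/L2 = ABDGCF/-/- → run A
t=3: L0/L1/L2 = ABDGCF/-/- → run A
t=4: L0/L1/L2 = BDGCFE/A/- → run B
t=5: L0/L1/L2 = BDGCFEH/A/- → run B
t=6: L0/L1/L2 = BDGCFEH/A/- → run B
t=7: L0/L1/L2 = BDGCFEH/A/- → run B
t=8: L0/L1/L2 = DGCFEH/AB/- → run D
t=9: L0/L1/L2 = DGCFEH/AB/- → run D
t=10: L0/L1/L2 = GCFEH/AB/- → run G
t=11: L0/L1/L2 = GCFEH/AB/- → run G
t=12: L0/L1/L2 = GCFEH/AB/- → run G
t=13: L0/L1/L2 = GCFEH/AB/- → run G
t=14: L0/L1/L2 = CFEH/ABG/- → run C
t=15: L0/L1/L2 = CFEH/ABG/- → run C
t=16: L0/L1/L2 = FEH/ABG/- → run F
t=17: L0/L1/L2 = FEH/ABG/- → run F
t=18: L0/L1/L2 = EH/ABG/- → run E
t=19: L0/L1/L2 = EH/ABG/- → run E
t=20: L0/L1/L2 = EH/ABG/- → run E
t=21: L0/L1/L2 = EH/ABG/- → run E
t=22: L0/L1/L2 = H/ABGE/- → run H
t=23: L0/L1/L2 = H/ABGE/- → run H
t=24: L0/L1/L2 = H/ABGE/- → run H
t=25: L0/L1/L2 = H/ABGE/- → run H
t=26: L0/L1/L2 = -/ABGEH/- → run A
t=27: L0/L1/L2 = -/ABGEH/- → run A
t=28: L0/L1/L2 = -/ABGEH/- → run A
t=29: L0/L1/L2 = -/BGEH/- → run B
t=30: L0/L1/L2 = -/GEH/- → run G
t=31: L0/L1/L2 = -/GEH/- → run G
t=32: L0/L1/L2 = -/EH/- → run E
t=33: L0/L1/L2 = -/H/- → run H
t=34: L0/L1/L2 = -/H/- → run H
t=35: L0/L1/L2 = -/H/- → run H
t=36: L0/L1/L2 = -/H/- → run H
t=37: (idle)
t=38: (idle)
t=39: (idle)
t=40: (idle)
t=41: (idle)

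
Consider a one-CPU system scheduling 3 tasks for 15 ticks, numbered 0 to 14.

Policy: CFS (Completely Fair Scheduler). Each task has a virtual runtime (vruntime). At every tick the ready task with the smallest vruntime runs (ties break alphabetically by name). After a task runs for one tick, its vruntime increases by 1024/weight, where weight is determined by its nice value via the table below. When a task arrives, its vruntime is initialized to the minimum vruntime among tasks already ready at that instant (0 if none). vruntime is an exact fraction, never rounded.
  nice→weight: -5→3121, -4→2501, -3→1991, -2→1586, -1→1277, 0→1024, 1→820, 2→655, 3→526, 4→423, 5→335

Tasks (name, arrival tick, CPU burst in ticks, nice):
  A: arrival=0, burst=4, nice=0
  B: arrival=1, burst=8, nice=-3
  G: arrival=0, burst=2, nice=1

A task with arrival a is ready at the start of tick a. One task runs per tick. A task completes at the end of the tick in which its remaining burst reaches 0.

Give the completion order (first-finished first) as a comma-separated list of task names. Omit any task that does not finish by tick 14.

completion order = G, A, B

t=0: vr[A=0 G=0] → run A
t=1: vr[A=1 B=0 G=0] → run B
t=2: vr[A=1 B=1024/1991 G=0] → run G
t=3: vr[A=1 B=1024/1991 G=256/205] → run B
t=4: vr[A=1 B=2048/1991 G=256/205] → run A
t=5: vr[A=2 B=2048/1991 G=256/205] → run B
t=6: vr[A=2 B=3072/1991 G=256/205] → run G
t=7: vr[A=2 B=3072/1991] → run B
t=8: vr[A=2 B=4096/1991] → run A
t=9: vr[A=3 B=4096/1991] → run B
t=10: vr[A=3 B=5120/1991] → run B
t=11: vr[A=3 B=6144/1991] → run A
t=12: vr[B=6144/1991] → run B
t=13: vr[B=7168/1991] → run B
t=14: (idle)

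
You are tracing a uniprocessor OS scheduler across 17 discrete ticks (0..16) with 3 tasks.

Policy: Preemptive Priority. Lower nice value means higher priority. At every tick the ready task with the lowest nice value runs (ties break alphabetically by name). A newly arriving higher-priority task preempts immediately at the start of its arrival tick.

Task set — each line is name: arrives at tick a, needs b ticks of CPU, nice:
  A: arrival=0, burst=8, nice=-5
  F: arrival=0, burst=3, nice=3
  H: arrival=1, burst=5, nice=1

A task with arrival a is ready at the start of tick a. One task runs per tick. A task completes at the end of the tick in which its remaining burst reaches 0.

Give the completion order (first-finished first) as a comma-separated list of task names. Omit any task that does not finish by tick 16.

completion order = A, H, F

t=0: ready={A,F} → run A
t=1: ready={A,F,H} → run A
t=2: ready={A,F,H} → run A
t=3: ready={A,F,H} → run A
t=4: ready={A,F,H} → run A
t=5: ready={A,F,H} → run A
t=6: ready={A,F,H} → run A
t=7: ready={A,F,H} → run A
t=8: ready={F,H} → run H
t=9: ready={F,H} → run H
t=10: ready={F,H} → run H
t=11: ready={F,H} → run H
t=12: ready={F,H} → run H
t=13: ready={F} → run F
t=14: ready={F} → run F
t=15: ready={F} → run F
t=16: (idle)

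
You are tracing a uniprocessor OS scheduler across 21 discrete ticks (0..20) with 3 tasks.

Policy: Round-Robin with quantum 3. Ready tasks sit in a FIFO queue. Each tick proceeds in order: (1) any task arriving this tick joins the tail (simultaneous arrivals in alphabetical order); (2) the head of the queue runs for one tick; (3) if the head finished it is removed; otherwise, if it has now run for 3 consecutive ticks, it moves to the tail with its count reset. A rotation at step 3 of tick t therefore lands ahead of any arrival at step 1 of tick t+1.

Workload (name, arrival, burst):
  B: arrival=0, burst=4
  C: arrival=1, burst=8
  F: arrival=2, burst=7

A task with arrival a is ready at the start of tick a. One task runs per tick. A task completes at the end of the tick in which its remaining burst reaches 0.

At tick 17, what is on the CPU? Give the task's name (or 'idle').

running at tick 17 = C

t=0: queue=[B] q_used=0 → run B
t=1: queue=[B,C] q_used=1 → run B
t=2: queue=[B,C,F] q_used=2 → run B
t=3: queue=[C,F,B] q_used=0 → run C
t=4: queue=[C,F,B] q_used=1 → run C
t=5: queue=[C,F,B] q_used=2 → run C
t=6: queue=[F,B,C] q_used=0 → run F
t=7: queue=[F,B,C] q_used=1 → run F
t=8: queue=[F,B,C] q_used=2 → run F
t=9: queue=[B,C,F] q_used=0 → run B
t=10: queue=[C,F] q_used=0 → run C
t=11: queue=[C,F] q_used=1 → run C
t=12: queue=[C,F] q_used=2 → run C
t=13: queue=[F,C] q_used=0 → run F
t=14: queue=[F,C] q_used=1 → run F
t=15: queue=[F,C] q_used=2 → run F
t=16: queue=[C,F] q_used=0 → run C
t=17: queue=[C,F] q_used=1 → run C
t=18: queue=[F] q_used=0 → run F
t=19: (idle)
t=20: (idle)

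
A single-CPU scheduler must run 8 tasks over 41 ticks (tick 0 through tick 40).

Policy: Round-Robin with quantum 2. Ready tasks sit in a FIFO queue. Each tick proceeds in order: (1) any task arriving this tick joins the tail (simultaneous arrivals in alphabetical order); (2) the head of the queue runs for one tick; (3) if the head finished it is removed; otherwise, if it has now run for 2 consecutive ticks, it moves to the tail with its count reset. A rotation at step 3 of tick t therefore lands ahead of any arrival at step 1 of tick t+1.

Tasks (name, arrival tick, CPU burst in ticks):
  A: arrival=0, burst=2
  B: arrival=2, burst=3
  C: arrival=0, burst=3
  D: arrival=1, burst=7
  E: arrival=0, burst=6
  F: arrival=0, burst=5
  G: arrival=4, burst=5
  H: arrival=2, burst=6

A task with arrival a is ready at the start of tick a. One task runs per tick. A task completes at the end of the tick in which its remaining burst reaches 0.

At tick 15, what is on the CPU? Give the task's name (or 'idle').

running at tick 15 = G

t=0: queue=[A,C,E,F] q_used=0 → run A
t=1: queue=[A,C,E,F,D] q_used=1 → run A
t=2: queue=[C,E,F,D,B,H] q_used=0 → run C
t=3: queue=[C,E,F,D,B,H] q_used=1 → run C
t=4: queue=[E,F,D,B,H,C,G] q_used=0 → run E
t=5: queue=[E,F,D,B,H,C,G] q_used=1 → run E
t=6: queue=[F,D,B,H,C,G,E] q_used=0 → run F
t=7: queue=[F,D,B,H,C,G,E] q_used=1 → run F
t=8: queue=[D,B,H,C,G,E,F] q_used=0 → run D
t=9: queue=[D,B,H,C,G,E,F] q_used=1 → run D
t=10: queue=[B,H,C,G,E,F,D] q_used=0 → run B
t=11: queue=[B,H,C,G,E,F,D] q_used=1 → run B
t=12: queue=[H,C,G,E,F,D,B] q_used=0 → run H
t=13: queue=[H,C,G,E,F,D,B] q_used=1 → run H
t=14: queue=[C,G,E,F,D,B,H] q_used=0 → run C
t=15: queue=[G,E,F,D,B,H] q_used=0 → run G
t=16: queue=[G,E,F,D,B,H] q_used=1 → run G
t=17: queue=[E,F,D,B,H,G] q_used=0 → run E
t=18: queue=[E,F,D,B,H,G] q_used=1 → run E
t=19: queue=[F,D,B,H,G,E] q_used=0 → run F
t=20: queue=[F,D,B,H,G,E] q_used=1 → run F
t=21: queue=[D,B,H,G,E,F] q_used=0 → run D
t=22: queue=[D,B,H,G,E,F] q_used=1 → run D
t=23: queue=[B,H,G,E,F,D] q_used=0 → run B
t=24: queue=[H,G,E,F,D] q_used=0 → run H
t=25: queue=[H,G,E,F,D] q_used=1 → run H
t=26: queue=[G,E,F,D,H] q_used=0 → run G
t=27: queue=[G,E,F,D,H] q_used=1 → run G
t=28: queue=[E,F,D,H,G] q_used=0 → run E
t=29: queue=[E,F,D,H,G] q_used=1 → run E
t=30: queue=[F,D,H,G] q_used=0 → run F
t=31: queue=[D,H,G] q_used=0 → run D
t=32: queue=[D,H,G] q_used=1 → run D
t=33: queue=[H,G,D] q_used=0 → run H
t=34: queue=[H,G,D] q_used=1 → run H
t=35: queue=[G,D] q_used=0 → run G
t=36: queue=[D] q_used=0 → run D
t=37: (idle)
t=38: (idle)
t=39: (idle)
t=40: (idle)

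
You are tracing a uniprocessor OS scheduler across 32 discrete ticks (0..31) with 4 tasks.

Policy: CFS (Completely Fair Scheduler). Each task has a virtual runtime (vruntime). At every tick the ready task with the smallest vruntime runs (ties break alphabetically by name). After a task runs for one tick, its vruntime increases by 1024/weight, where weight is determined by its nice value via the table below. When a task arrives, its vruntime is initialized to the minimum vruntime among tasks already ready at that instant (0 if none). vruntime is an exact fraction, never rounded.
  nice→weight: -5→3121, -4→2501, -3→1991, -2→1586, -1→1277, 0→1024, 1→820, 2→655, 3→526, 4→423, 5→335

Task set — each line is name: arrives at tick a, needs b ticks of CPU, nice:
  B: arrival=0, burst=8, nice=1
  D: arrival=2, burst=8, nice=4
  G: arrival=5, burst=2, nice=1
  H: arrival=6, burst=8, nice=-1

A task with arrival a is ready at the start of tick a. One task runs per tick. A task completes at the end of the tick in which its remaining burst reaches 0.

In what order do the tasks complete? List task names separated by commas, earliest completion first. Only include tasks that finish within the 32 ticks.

t=0: vr[B=0] → run B
t=1: vr[B=256/205] → run B
t=2: vr[B=512/205 D=512/205] → run B
t=3: vr[B=768/205 D=512/205] → run D
t=4: vr[B=768/205 D=426496/86715] → run B
t=5: vr[B=1024/205 D=426496/86715 G=426496/86715] → run D
t=6: vr[B=1024/205 D=636416/86715 G=426496/86715 H=426496/86715] → run G
t=7: vr[B=1024/205 D=636416/86715 G=534784/86715 H=426496/86715] → run H
t=8: vr[B=1024/205 D=636416/86715 G=534784/86715 H=633431552/110735055] → run B
t=9: vr[B=256/41 D=636416/86715 G=534784/86715 H=633431552/110735055] → run H
t=10: vr[B=256/41 D=636416/86715 G=534784/86715 H=722227712/110735055] → run G
t=11: vr[B=256/41 D=636416/86715 H=722227712/110735055] → run B
t=12: vr[B=1536/205 D=636416/86715 H=722227712/110735055] → run H
t=13: vr[B=1536/205 D=636416/86715 H=811023872/110735055] → run H
t=14: vr[B=1536/205 D=636416/86715 H=899820032/110735055] → run D
t=15: vr[B=1536/205 D=282112/28905 H=899820032/110735055] → run B
t=16: vr[B=1792/205 D=282112/28905 H=899820032/110735055] → run H
t=17: vr[B=1792/205 D=282112/28905 H=988616192/110735055] → run B
t=18: vr[D=282112/28905 H=988616192/110735055] → run H
t=19: vr[D=282112/28905 H=1077412352/110735055] → run H
t=20: vr[D=282112/28905 H=1166208512/110735055] → run D
t=21: vr[D=1056256/86715 H=1166208512/110735055] → run H
t=22: vr[D=1056256/86715] → run D
t=23: vr[D=1266176/86715] → run D
t=24: vr[D=492032/28905] → run D
t=25: vr[D=1686016/86715] → run D
t=26: (idle)
t=27: (idle)
t=28: (idle)
t=29: (idle)
t=30: (idle)
t=31: (idle)

completion order = G, B, H, D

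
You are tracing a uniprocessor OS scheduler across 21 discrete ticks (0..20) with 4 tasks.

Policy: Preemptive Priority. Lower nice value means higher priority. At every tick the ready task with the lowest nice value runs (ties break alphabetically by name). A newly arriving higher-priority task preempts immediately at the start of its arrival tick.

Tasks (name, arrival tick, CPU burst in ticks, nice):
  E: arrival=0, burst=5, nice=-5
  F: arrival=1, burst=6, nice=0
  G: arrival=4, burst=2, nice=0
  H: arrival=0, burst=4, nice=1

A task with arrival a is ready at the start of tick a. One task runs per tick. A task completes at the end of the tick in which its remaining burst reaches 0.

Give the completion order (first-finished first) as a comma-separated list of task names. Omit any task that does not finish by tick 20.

completion order = E, F, G, H

t=0: ready={E,H} → run E
t=1: ready={E,F,H} → run E
t=2: ready={E,F,H} → run E
t=3: ready={E,F,H} → run E
t=4: ready={E,F,G,H} → run E
t=5: ready={F,G,H} → run F
t=6: ready={F,G,H} → run F
t=7: ready={F,G,H} → run F
t=8: ready={F,G,H} → run F
t=9: ready={F,G,H} → run F
t=10: ready={F,G,H} → run F
t=11: ready={G,H} → run G
t=12: ready={G,H} → run G
t=13: ready={H} → run H
t=14: ready={H} → run H
t=15: ready={H} → run H
t=16: ready={H} → run H
t=17: (idle)
t=18: (idle)
t=19: (idle)
t=20: (idle)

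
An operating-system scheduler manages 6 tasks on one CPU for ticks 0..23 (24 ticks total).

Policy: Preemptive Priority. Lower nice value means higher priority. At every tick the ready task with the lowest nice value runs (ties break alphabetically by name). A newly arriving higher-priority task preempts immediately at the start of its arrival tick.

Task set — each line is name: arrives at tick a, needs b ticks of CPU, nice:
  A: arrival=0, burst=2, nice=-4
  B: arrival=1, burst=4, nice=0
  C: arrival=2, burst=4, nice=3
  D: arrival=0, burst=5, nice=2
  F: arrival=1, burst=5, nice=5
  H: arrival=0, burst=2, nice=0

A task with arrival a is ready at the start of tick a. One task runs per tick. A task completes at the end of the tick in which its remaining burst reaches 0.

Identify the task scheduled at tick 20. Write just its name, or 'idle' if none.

running at tick 20 = F

t=0: ready={A,D,H} → run A
t=1: ready={A,B,D,F,H} → run A
t=2: ready={B,C,D,F,H} → run B
t=3: ready={B,C,D,F,H} → run B
t=4: ready={B,C,D,F,H} → run B
t=5: ready={B,C,D,F,H} → run B
t=6: ready={C,D,F,H} → run H
t=7: ready={C,D,F,H} → run H
t=8: ready={C,D,F} → run D
t=9: ready={C,D,F} → run D
t=10: ready={C,D,F} → run D
t=11: ready={C,D,F} → run D
t=12: ready={C,D,F} → run D
t=13: ready={C,F} → run C
t=14: ready={C,F} → run C
t=15: ready={C,F} → run C
t=16: ready={C,F} → run C
t=17: ready={F} → run F
t=18: ready={F} → run F
t=19: ready={F} → run F
t=20: ready={F} → run F
t=21: ready={F} → run F
t=22: (idle)
t=23: (idle)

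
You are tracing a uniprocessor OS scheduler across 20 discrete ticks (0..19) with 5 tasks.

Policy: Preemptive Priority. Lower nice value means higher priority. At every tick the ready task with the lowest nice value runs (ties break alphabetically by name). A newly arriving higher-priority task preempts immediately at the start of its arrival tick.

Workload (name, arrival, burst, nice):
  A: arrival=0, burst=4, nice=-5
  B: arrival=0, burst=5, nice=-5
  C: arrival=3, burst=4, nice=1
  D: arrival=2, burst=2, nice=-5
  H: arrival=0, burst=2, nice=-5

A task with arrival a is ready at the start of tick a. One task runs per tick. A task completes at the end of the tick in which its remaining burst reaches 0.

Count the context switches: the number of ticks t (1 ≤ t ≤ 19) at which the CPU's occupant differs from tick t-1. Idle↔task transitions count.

t=0: ready={A,B,H} → run A
t=1: ready={A,B,H} → run A
t=2: ready={A,B,D,H} → run A
t=3: ready={A,B,C,D,H} → run A
t=4: ready={B,C,D,H} → run B
t=5: ready={B,C,D,H} → run B
t=6: ready={B,C,D,H} → run B
t=7: ready={B,C,D,H} → run B
t=8: ready={B,C,D,H} → run B
t=9: ready={C,D,H} → run D
t=10: ready={C,D,H} → run D
t=11: ready={C,H} → run H
t=12: ready={C,H} → run H
t=13: ready={C} → run C
t=14: ready={C} → run C
t=15: ready={C} → run C
t=16: ready={C} → run C
t=17: (idle)
t=18: (idle)
t=19: (idle)

context switches = 5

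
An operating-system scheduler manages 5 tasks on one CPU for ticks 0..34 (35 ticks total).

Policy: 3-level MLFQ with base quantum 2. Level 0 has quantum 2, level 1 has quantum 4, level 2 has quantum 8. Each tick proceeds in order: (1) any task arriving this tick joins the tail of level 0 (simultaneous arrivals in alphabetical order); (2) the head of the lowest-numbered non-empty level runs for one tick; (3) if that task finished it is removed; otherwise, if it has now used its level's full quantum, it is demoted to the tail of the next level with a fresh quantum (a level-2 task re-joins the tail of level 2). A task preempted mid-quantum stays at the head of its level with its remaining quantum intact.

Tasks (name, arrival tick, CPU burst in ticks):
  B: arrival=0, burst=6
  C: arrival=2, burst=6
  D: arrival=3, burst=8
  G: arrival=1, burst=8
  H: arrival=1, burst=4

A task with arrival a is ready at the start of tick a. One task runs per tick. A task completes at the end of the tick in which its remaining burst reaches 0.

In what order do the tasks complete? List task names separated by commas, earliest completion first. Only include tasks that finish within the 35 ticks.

t=0: L0/L1/L2 = B/-/- → run B
t=1: L0/L1/L2 = BGH/-/- → run B
t=2: L0/L1/L2 = GHC/B/- → run G
t=3: L0/L1/L2 = GHCD/B/- → run G
t=4: L0/L1/L2 = HCD/BG/- → run H
t=5: L0/L1/L2 = HCD/BG/- → run H
t=6: L0/L1/L2 = CD/BGH/- → run C
t=7: L0/L1/L2 = CD/BGH/- → run C
t=8: L0/L1/L2 = D/BGHC/- → run D
t=9: L0/L1/L2 = D/BGHC/- → run D
t=10: L0/L1/L2 = -/BGHCD/- → run B
t=11: L0/L1/L2 = -/BGHCD/- → run B
t=12: L0/L1/L2 = -/BGHCD/- → run B
t=13: L0/L1/L2 = -/BGHCD/- → run B
t=14: L0/L1/L2 = -/GHCD/- → run G
t=15: L0/L1/L2 = -/GHCD/- → run G
t=16: L0/L1/L2 = -/GHCD/- → run G
t=17: L0/L1/L2 = -/GHCD/- → run G
t=18: L0/L1/L2 = -/HCD/G → run H
t=19: L0/L1/L2 = -/HCD/G → run H
t=20: L0/L1/L2 = -/CD/G → run C
t=21: L0/L1/L2 = -/CD/G → run C
t=22: L0/L1/L2 = -/CD/G → run C
t=23: L0/L1/L2 = -/CD/G → run C
t=24: L0/L1/L2 = -/D/G → run D
t=25: L0/L1/L2 = -/D/G → run D
t=26: L0/L1/L2 = -/D/G → run D
t=27: L0/L1/L2 = -/D/G → run D
t=28: L0/L1/L2 = -/-/GD → run G
t=29: L0/L1/L2 = -/-/GD → run G
t=30: L0/L1/L2 = -/-/D → run D
t=31: L0/L1/L2 = -/-/D → run D
t=32: (idle)
t=33: (idle)
t=34: (idle)

completion order = B, H, C, G, D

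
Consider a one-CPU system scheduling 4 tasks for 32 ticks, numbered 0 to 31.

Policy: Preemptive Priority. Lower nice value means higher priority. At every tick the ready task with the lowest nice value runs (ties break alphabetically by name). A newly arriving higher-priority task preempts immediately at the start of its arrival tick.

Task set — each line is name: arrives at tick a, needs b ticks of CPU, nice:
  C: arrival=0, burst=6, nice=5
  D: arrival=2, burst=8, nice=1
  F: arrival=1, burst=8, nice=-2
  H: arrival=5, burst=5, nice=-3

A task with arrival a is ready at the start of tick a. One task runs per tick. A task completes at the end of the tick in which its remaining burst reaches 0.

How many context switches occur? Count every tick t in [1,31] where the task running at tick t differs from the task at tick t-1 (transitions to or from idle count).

t=0: ready={C} → run C
t=1: ready={C,F} → run F
t=2: ready={C,D,F} → run F
t=3: ready={C,D,F} → run F
t=4: ready={C,D,F} → run F
t=5: ready={C,D,F,H} → run H
t=6: ready={C,D,F,H} → run H
t=7: ready={C,D,F,H} → run H
t=8: ready={C,D,F,H} → run H
t=9: ready={C,D,F,H} → run H
t=10: ready={C,D,F} → run F
t=11: ready={C,D,F} → run F
t=12: ready={C,D,F} → run F
t=13: ready={C,D,F} → run F
t=14: ready={C,D} → run D
t=15: ready={C,D} → run D
t=16: ready={C,D} → run D
t=17: ready={C,D} → run D
t=18: ready={C,D} → run D
t=19: ready={C,D} → run D
t=20: ready={C,D} → run D
t=21: ready={C,D} → run D
t=22: ready={C} → run C
t=23: ready={C} → run C
t=24: ready={C} → run C
t=25: ready={C} → run C
t=26: ready={C} → run C
t=27: (idle)
t=28: (idle)
t=29: (idle)
t=30: (idle)
t=31: (idle)

context switches = 6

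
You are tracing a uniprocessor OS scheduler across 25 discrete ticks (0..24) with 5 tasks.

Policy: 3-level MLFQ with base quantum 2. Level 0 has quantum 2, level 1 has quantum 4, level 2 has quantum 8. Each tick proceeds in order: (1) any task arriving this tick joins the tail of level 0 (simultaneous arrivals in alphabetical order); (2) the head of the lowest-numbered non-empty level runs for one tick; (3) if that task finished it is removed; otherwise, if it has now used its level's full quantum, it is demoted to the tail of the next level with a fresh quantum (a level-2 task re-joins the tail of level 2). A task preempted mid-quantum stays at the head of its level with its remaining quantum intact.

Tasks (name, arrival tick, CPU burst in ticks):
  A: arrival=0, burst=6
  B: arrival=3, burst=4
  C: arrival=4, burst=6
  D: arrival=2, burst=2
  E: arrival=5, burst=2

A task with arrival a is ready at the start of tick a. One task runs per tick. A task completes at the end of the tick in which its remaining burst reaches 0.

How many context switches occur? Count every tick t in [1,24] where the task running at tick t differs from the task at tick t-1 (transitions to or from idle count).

context switches = 8

t=0: L0/L1/L2 = A/-/- → run A
t=1: L0/L1/L2 = A/-/- → run A
t=2: L0/L1/L2 = D/A/- → run D
t=3: L0/L1/L2 = DB/A/- → run D
t=4: L0/L1/L2 = BC/A/- → run B
t=5: L0/L1/L2 = BCE/A/- → run B
t=6: L0/L1/L2 = CE/AB/- → run C
t=7: L0/L1/L2 = CE/AB/- → run C
t=8: L0/L1/L2 = E/ABC/- → run E
t=9: L0/L1/L2 = E/ABC/- → run E
t=10: L0/L1/L2 = -/ABC/- → run A
t=11: L0/L1/L2 = -/ABC/- → run A
t=12: L0/L1/L2 = -/ABC/- → run A
t=13: L0/L1/L2 = -/ABC/- → run A
t=14: L0/L1/L2 = -/BC/- → run B
t=15: L0/L1/L2 = -/BC/- → run B
t=16: L0/L1/L2 = -/C/- → run C
t=17: L0/L1/L2 = -/C/- → run C
t=18: L0/L1/L2 = -/C/- → run C
t=19: L0/L1/L2 = -/C/- → run C
t=20: (idle)
t=21: (idle)
t=22: (idle)
t=23: (idle)
t=24: (idle)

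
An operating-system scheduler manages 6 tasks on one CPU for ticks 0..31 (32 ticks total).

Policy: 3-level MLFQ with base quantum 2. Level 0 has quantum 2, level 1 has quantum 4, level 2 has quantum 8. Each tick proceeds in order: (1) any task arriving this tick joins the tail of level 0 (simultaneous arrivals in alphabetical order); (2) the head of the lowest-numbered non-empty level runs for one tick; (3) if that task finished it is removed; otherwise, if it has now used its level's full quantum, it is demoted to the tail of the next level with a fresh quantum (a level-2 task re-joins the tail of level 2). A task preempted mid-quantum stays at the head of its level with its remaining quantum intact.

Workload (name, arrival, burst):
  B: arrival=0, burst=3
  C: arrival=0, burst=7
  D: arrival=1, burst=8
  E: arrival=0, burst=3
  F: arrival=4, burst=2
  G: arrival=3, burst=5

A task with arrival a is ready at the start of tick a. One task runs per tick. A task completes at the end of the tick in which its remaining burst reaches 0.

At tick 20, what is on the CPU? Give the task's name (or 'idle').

running at tick 20 = D

t=0: L0/L1/L2 = BCE/-/- → run B
t=1: L0/L1/L2 = BCED/-/- → run B
t=2: L0/L1/L2 = CED/B/- → run C
t=3: L0/L1/L2 = CEDG/B/- → run C
t=4: L0/L1/L2 = EDGF/BC/- → run E
t=5: L0/L1/L2 = EDGF/BC/- → run E
t=6: L0/L1/L2 = DGF/BCE/- → run D
t=7: L0/L1/L2 = DGF/BCE/- → run D
t=8: L0/L1/L2 = GF/BCED/- → run G
t=9: L0/L1/L2 = GF/BCED/- → run G
t=10: L0/L1/L2 = F/BCEDG/- → run F
t=11: L0/L1/L2 = F/BCEDG/- → run F
t=12: L0/L1/L2 = -/BCEDG/- → run B
t=13: L0/L1/L2 = -/CEDG/- → run C
t=14: L0/L1/L2 = -/CEDG/- → run C
t=15: L0/L1/L2 = -/CEDG/- → run C
t=16: L0/L1/L2 = -/CEDG/- → run C
t=17: L0/L1/L2 = -/EDG/C → run E
t=18: L0/L1/L2 = -/DG/C → run D
t=19: L0/L1/L2 = -/DG/C → run D
t=20: L0/L1/L2 = -/DG/C → run D
t=21: L0/L1/L2 = -/DG/C → run D
t=22: L0/L1/L2 = -/G/CD → run G
t=23: L0/L1/L2 = -/G/CD → run G
t=24: L0/L1/L2 = -/G/CD → run G
t=25: L0/L1/L2 = -/-/CD → run C
t=26: L0/L1/L2 = -/-/D → run D
t=27: L0/L1/L2 = -/-/D → run D
t=28: (idle)
t=29: (idle)
t=30: (idle)
t=31: (idle)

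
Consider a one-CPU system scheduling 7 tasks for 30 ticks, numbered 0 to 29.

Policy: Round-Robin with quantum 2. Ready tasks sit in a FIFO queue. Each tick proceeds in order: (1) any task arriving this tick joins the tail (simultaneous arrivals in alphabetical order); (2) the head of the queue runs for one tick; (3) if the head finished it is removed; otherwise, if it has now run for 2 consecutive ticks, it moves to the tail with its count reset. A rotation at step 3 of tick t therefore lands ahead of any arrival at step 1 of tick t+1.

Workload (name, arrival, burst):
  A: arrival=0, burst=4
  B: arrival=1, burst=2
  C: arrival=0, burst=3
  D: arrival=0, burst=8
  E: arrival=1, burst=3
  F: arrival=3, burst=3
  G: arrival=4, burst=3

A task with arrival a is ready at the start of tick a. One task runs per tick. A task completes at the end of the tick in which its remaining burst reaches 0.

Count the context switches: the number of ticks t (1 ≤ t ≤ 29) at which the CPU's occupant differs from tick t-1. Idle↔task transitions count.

t=0: queue=[A,C,D] q_used=0 → run A
t=1: queue=[A,C,D,B,E] q_used=1 → run A
t=2: queue=[C,D,B,E,A] q_used=0 → run C
t=3: queue=[C,D,B,E,A,F] q_used=1 → run C
t=4: queue=[D,B,E,A,F,C,G] q_used=0 → run D
t=5: queue=[D,B,E,A,F,C,G] q_used=1 → run D
t=6: queue=[B,E,A,F,C,G,D] q_used=0 → run B
t=7: queue=[B,E,A,F,C,G,D] q_used=1 → run B
t=8: queue=[E,A,F,C,G,D] q_used=0 → run E
t=9: queue=[E,A,F,C,G,D] q_used=1 → run E
t=10: queue=[A,F,C,G,D,E] q_used=0 → run A
t=11: queue=[A,F,C,G,D,E] q_used=1 → run A
t=12: queue=[F,C,G,D,E] q_used=0 → run F
t=13: queue=[F,C,G,D,E] q_used=1 → run F
t=14: queue=[C,G,D,E,F] q_used=0 → run C
t=15: queue=[G,D,E,F] q_used=0 → run G
t=16: queue=[G,D,E,F] q_used=1 → run G
t=17: queue=[D,E,F,G] q_used=0 → run D
t=18: queue=[D,E,F,G] q_used=1 → run D
t=19: queue=[E,F,G,D] q_used=0 → run E
t=20: queue=[F,G,D] q_used=0 → run F
t=21: queue=[G,D] q_used=0 → run G
t=22: queue=[D] q_used=0 → run D
t=23: queue=[D] q_used=1 → run D
t=24: queue=[D] q_used=0 → run D
t=25: queue=[D] q_used=1 → run D
t=26: (idle)
t=27: (idle)
t=28: (idle)
t=29: (idle)

context switches = 14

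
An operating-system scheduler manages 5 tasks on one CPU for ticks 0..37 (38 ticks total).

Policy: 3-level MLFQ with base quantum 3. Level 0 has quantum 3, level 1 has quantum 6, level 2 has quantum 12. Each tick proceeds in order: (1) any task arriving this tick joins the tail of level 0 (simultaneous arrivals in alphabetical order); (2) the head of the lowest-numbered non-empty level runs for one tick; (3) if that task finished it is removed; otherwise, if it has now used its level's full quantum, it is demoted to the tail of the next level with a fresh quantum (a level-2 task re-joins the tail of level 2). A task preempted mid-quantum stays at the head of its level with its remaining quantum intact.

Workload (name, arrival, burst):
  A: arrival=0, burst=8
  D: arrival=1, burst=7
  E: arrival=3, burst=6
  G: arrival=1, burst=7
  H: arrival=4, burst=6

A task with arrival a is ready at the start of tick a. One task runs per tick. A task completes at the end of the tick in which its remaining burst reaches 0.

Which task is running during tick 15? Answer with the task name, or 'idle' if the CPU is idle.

t=0: L0/L1/L2 = A/-/- → run A
t=1: L0/L1/L2 = ADG/-/- → run A
t=2: L0/L1/L2 = ADG/-/- → run A
t=3: L0/L1/L2 = DGE/A/- → run D
t=4: L0/L1/L2 = DGEH/A/- → run D
t=5: L0/L1/L2 = DGEH/A/- → run D
t=6: L0/L1/L2 = GEH/AD/- → run G
t=7: L0/L1/L2 = GEH/AD/- → run G
t=8: L0/L1/L2 = GEH/AD/- → run G
t=9: L0/L1/L2 = EH/ADG/- → run E
t=10: L0/L1/L2 = EH/ADG/- → run E
t=11: L0/L1/L2 = EH/ADG/- → run E
t=12: L0/L1/L2 = H/ADGE/- → run H
t=13: L0/L1/L2 = H/ADGE/- → run H
t=14: L0/L1/L2 = H/ADGE/- → run H
t=15: L0/L1/L2 = -/ADGEH/- → run A
t=16: L0/L1/L2 = -/ADGEH/- → run A
t=17: L0/L1/L2 = -/ADGEH/- → run A
t=18: L0/L1/L2 = -/ADGEH/- → run A
t=19: L0/L1/L2 = -/ADGEH/- → run A
t=20: L0/L1/L2 = -/DGEH/- → run D
t=21: L0/L1/L2 = -/DGEH/- → run D
t=22: L0/L1/L2 = -/DGEH/- → run D
t=23: L0/L1/L2 = -/DGEH/- → run D
t=24: L0/L1/L2 = -/GEH/- → run G
t=25: L0/L1/L2 = -/GEH/- → run G
t=26: L0/L1/L2 = -/GEH/- → run G
t=27: L0/L1/L2 = -/GEH/- → run G
t=28: L0/L1/L2 = -/EH/- → run E
t=29: L0/L1/L2 = -/EH/- → run E
t=30: L0/L1/L2 = -/EH/- → run E
t=31: L0/L1/L2 = -/H/- → run H
t=32: L0/L1/L2 = -/H/- → run H
t=33: L0/L1/L2 = -/H/- → run H
t=34: (idle)
t=35: (idle)
t=36: (idle)
t=37: (idle)

running at tick 15 = A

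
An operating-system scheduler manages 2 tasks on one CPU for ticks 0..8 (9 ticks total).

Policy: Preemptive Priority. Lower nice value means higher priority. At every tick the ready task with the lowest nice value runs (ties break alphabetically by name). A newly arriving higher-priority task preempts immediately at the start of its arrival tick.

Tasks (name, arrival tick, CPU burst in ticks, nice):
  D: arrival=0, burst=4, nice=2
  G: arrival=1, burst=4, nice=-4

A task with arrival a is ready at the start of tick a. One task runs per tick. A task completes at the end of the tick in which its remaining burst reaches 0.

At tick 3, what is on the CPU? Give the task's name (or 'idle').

t=0: ready={D} → run D
t=1: ready={D,G} → run G
t=2: ready={D,G} → run G
t=3: ready={D,G} → run G
t=4: ready={D,G} → run G
t=5: ready={D} → run D
t=6: ready={D} → run D
t=7: ready={D} → run D
t=8: (idle)

running at tick 3 = G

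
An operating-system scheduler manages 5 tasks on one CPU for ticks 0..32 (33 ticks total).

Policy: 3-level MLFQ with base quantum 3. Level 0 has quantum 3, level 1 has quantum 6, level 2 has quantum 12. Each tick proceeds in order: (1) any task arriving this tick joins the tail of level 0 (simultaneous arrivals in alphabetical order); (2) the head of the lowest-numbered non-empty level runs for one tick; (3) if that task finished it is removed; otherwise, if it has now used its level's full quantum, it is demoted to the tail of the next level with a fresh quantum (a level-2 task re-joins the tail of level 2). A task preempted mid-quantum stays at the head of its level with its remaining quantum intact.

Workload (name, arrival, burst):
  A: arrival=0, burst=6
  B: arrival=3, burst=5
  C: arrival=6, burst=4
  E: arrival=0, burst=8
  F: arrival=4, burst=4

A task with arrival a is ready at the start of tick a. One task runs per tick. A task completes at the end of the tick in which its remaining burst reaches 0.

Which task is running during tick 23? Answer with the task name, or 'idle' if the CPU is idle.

t=0: L0/L1/L2 = AE/-/- → run A
t=1: L0/L1/L2 = AE/-/- → run A
t=2: L0/L1/L2 = AE/-/- → run A
t=3: L0/L1/L2 = EB/A/- → run E
t=4: L0/L1/L2 = EBF/A/- → run E
t=5: L0/L1/L2 = EBF/A/- → run E
t=6: L0/L1/L2 = BFC/AE/- → run B
t=7: L0/L1/L2 = BFC/AE/- → run B
t=8: L0/L1/L2 = BFC/AE/- → run B
t=9: L0/L1/L2 = FC/AEB/- → run F
t=10: L0/L1/L2 = FC/AEB/- → run F
t=11: L0/L1/L2 = FC/AEB/- → run F
t=12: L0/L1/L2 = C/AEBF/- → run C
t=13: L0/L1/L2 = C/AEBF/- → run C
t=14: L0/L1/L2 = C/AEBF/- → run C
t=15: L0/L1/L2 = -/AEBFC/- → run A
t=16: L0/L1/L2 = -/AEBFC/- → run A
t=17: L0/L1/L2 = -/AEBFC/- → run A
t=18: L0/L1/L2 = -/EBFC/- → run E
t=19: L0/L1/L2 = -/EBFC/- → run E
t=20: L0/L1/L2 = -/EBFC/- → run E
t=21: L0/L1/L2 = -/EBFC/- → run E
t=22: L0/L1/L2 = -/EBFC/- → run E
t=23: L0/L1/L2 = -/BFC/- → run B
t=24: L0/L1/L2 = -/BFC/- → run B
t=25: L0/L1/L2 = -/FC/- → run F
t=26: L0/L1/L2 = -/C/- → run C
t=27: (idle)
t=28: (idle)
t=29: (idle)
t=30: (idle)
t=31: (idle)
t=32: (idle)

running at tick 23 = B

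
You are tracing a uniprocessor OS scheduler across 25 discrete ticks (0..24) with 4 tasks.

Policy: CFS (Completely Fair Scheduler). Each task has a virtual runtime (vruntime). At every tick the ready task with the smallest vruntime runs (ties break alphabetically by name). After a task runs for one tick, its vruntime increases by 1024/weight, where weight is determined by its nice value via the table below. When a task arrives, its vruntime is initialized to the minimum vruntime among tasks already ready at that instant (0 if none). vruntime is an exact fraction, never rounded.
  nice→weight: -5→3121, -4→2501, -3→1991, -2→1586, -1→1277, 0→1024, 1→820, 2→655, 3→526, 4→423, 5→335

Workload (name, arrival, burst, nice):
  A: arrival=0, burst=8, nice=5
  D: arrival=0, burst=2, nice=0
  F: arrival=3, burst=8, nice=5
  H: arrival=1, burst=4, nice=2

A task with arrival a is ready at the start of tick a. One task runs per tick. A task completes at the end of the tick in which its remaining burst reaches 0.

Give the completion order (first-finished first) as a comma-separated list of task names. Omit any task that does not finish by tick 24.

t=0: vr[A=0 D=0] → run A
t=1: vr[A=1024/335 D=0 H=0] → run D
t=2: vr[A=1024/335 D=1 H=0] → run H
t=3: vr[A=1024/335 D=1 F=1 H=1024/655] → run D
t=4: vr[A=1024/335 F=1 H=1024/655] → run F
t=5: vr[A=1024/335 F=1359/335 H=1024/655] → run H
t=6: vr[A=1024/335 F=1359/335 H=2048/655] → run A
t=7: vr[A=2048/335 F=1359/335 H=2048/655] → run H
t=8: vr[A=2048/335 F=1359/335 H=3072/655] → run F
t=9: vr[A=2048/335 F=2383/335 H=3072/655] → run H
t=10: vr[A=2048/335 F=2383/335] → run A
t=11: vr[A=3072/335 F=2383/335] → run F
t=12: vr[A=3072/335 F=3407/335] → run A
t=13: vr[A=4096/335 F=3407/335] → run F
t=14: vr[A=4096/335 F=4431/335] → run A
t=15: vr[A=1024/67 F=4431/335] → run F
t=16: vr[A=1024/67 F=1091/67] → run A
t=17: vr[A=6144/335 F=1091/67] → run F
t=18: vr[A=6144/335 F=6479/335] → run A
t=19: vr[A=7168/335 F=6479/335] → run F
t=20: vr[A=7168/335 F=7503/335] → run A
t=21: vr[F=7503/335] → run F
t=22: (idle)
t=23: (idle)
t=24: (idle)

completion order = D, H, A, F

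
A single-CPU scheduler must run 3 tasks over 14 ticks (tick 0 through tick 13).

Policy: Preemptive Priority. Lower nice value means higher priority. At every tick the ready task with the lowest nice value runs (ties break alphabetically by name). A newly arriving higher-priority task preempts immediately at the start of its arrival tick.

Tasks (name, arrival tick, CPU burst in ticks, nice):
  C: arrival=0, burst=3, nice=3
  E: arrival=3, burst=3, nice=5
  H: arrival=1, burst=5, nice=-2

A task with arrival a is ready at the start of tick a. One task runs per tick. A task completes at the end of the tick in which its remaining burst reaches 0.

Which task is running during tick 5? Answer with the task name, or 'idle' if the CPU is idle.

running at tick 5 = H

t=0: ready={C} → run C
t=1: ready={C,H} → run H
t=2: ready={C,H} → run H
t=3: ready={C,E,H} → run H
t=4: ready={C,E,H} → run H
t=5: ready={C,E,H} → run H
t=6: ready={C,E} → run C
t=7: ready={C,E} → run C
t=8: ready={E} → run E
t=9: ready={E} → run E
t=10: ready={E} → run E
t=11: (idle)
t=12: (idle)
t=13: (idle)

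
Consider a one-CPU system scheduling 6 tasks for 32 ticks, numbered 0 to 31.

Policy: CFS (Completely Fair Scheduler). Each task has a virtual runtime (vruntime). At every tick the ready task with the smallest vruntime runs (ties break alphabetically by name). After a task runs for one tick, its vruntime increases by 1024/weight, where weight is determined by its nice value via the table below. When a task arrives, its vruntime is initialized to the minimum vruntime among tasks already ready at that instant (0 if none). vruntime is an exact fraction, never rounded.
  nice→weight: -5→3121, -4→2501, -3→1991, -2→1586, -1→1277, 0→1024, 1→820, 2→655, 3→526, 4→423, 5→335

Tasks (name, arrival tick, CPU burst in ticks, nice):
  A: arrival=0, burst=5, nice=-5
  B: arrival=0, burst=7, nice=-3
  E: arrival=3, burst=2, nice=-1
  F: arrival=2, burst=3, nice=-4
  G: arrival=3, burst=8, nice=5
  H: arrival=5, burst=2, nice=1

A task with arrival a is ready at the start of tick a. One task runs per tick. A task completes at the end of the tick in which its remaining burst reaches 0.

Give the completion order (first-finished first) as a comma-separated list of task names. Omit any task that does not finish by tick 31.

t=0: vr[A=0 B=0] → run A
t=1: vr[A=1024/3121 B=0] → run B
t=2: vr[A=1024/3121 B=1024/1991 F=1024/3121] → run A
t=3: vr[A=2048/3121 B=1024/1991 E=1024/3121 F=1024/3121 G=1024/3121] → run E
t=4: vr[A=2048/3121 B=1024/1991 E=4503552/3985517 F=1024/3121 G=1024/3121] → run F
t=5: vr[A=2048/3121 B=1024/1991 E=4503552/3985517 F=5756928/7805621 G=1024/3121 H=1024/3121] → run G
t=6: vr[A=2048/3121 B=1024/1991 E=4503552/3985517 F=5756928/7805621 G=3538944/1045535 H=1024/3121] → run H
t=7: vr[A=2048/3121 B=1024/1991 E=4503552/3985517 F=5756928/7805621 G=3538944/1045535 H=1008896/639805] → run B
t=8: vr[A=2048/3121 B=2048/1991 E=4503552/3985517 F=5756928/7805621 G=3538944/1045535 H=1008896/639805] → run A
t=9: vr[A=3072/3121 B=2048/1991 E=4503552/3985517 F=5756928/7805621 G=3538944/1045535 H=1008896/639805] → run F
t=10: vr[A=3072/3121 B=2048/1991 E=4503552/3985517 F=8952832/7805621 G=3538944/1045535 H=1008896/639805] → run A
t=11: vr[A=4096/3121 B=2048/1991 E=4503552/3985517 F=8952832/7805621 G=3538944/1045535 H=1008896/639805] → run B
t=12: vr[A=4096/3121 B=3072/1991 E=4503552/3985517 F=8952832/7805621 G=3538944/1045535 H=1008896/639805] → run E
t=13: vr[A=4096/3121 B=3072/1991 F=8952832/7805621 G=3538944/1045535 H=1008896/639805] → run F
t=14: vr[A=4096/3121 B=3072/1991 G=3538944/1045535 H=1008896/639805] → run A
t=15: vr[B=3072/1991 G=3538944/1045535 H=1008896/639805] → run B
t=16: vr[B=4096/1991 G=3538944/1045535 H=1008896/639805] → run H
t=17: vr[B=4096/1991 G=3538944/1045535] → run B
t=18: vr[B=5120/1991 G=3538944/1045535] → run B
t=19: vr[B=6144/1991 G=3538944/1045535] → run B
t=20: vr[G=3538944/1045535] → run G
t=21: vr[G=6734848/1045535] → run G
t=22: vr[G=9930752/1045535] → run G
t=23: vr[G=13126656/1045535] → run G
t=24: vr[G=3264512/209107] → run G
t=25: vr[G=19518464/1045535] → run G
t=26: vr[G=22714368/1045535] → run G
t=27: (idle)
t=28: (idle)
t=29: (idle)
t=30: (idle)
t=31: (idle)

completion order = E, F, A, H, B, G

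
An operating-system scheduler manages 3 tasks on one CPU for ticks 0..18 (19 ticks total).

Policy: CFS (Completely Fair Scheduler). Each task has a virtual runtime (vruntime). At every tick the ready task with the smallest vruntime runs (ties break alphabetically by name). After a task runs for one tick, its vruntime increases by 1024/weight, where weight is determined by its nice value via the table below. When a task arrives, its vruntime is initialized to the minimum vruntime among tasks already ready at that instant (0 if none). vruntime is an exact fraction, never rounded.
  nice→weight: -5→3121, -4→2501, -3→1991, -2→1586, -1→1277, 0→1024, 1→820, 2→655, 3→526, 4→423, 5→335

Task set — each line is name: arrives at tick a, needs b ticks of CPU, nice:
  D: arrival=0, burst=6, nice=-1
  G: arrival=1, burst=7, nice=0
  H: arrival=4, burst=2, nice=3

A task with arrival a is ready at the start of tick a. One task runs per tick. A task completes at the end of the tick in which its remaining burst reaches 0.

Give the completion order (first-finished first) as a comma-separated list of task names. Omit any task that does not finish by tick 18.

t=0: vr[D=0] → run D
t=1: vr[D=1024/1277 G=1024/1277] → run D
t=2: vr[D=2048/1277 G=1024/1277] → run G
t=3: vr[D=2048/1277 G=2301/1277] → run D
t=4: vr[D=3072/1277 G=2301/1277 H=2301/1277] → run G
t=5: vr[D=3072/1277 G=3578/1277 H=2301/1277] → run H
t=6: vr[D=3072/1277 G=3578/1277 H=1258987/335851] → run D
t=7: vr[D=4096/1277 G=3578/1277 H=1258987/335851] → run G
t=8: vr[D=4096/1277 G=4855/1277 H=1258987/335851] → run D
t=9: vr[D=5120/1277 G=4855/1277 H=1258987/335851] → run H
t=10: vr[D=5120/1277 G=4855/1277] → run G
t=11: vr[D=5120/1277 G=6132/1277] → run D
t=12: vr[G=6132/1277] → run G
t=13: vr[G=7409/1277] → run G
t=14: vr[G=8686/1277] → run G
t=15: (idle)
t=16: (idle)
t=17: (idle)
t=18: (idle)

completion order = H, D, G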